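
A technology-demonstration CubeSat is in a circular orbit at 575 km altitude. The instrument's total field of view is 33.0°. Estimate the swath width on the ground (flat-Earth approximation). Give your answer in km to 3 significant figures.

Half-angle = 33.0°/2 = 16.5°.
Swath width ≈ 2h·tan(θ/2) = 2 × 575 × tan(16.5°) = 340.6 km.

341 km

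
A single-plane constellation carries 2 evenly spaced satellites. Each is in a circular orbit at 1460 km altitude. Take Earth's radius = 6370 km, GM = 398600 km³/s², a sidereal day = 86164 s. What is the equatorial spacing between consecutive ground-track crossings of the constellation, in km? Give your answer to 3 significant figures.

1600 km

Semi-major axis a = 6370 + 1460 = 7830 km. Period T = 2π√(a³/μ) = 2π√(7830³/398600) = 6895.3 s = 114.92 min.
Single-satellite node shift = (6895.3/86164) × 360° = 28.81°.
With 2 satellites evenly phased, successive equator crossings are 28.81/2 = 14.405° apart.
That is 14.405 × 111.2 = 1601 km at the equator.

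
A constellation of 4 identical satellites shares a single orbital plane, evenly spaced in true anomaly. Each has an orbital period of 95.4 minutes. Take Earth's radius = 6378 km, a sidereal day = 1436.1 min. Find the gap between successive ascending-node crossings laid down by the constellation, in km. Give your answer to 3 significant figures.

666 km

T = 95.4 min = 5724.0 s.
Single-satellite node shift = (5724.0/86166) × 360° = 23.91°.
With 4 satellites evenly phased, successive equator crossings are 23.91/4 = 5.979° apart.
That is 5.979 × 111.3 = 666 km at the equator.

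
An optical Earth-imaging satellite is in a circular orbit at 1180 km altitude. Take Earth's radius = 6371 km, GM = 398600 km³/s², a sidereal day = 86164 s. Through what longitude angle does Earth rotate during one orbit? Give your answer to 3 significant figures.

27.3°

Semi-major axis a = 6371 + 1180 = 7551 km. Period T = 2π√(a³/μ) = 2π√(7551³/398600) = 6530.1 s = 108.83 min.
During one orbit Earth rotates (6530.1 / 86164) × 360° = 27.28°.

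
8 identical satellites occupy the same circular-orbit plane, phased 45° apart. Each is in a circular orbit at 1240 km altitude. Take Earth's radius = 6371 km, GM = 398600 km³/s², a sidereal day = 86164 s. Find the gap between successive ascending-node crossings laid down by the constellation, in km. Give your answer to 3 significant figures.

Semi-major axis a = 6371 + 1240 = 7611 km. Period T = 2π√(a³/μ) = 2π√(7611³/398600) = 6608.1 s = 110.13 min.
Single-satellite node shift = (6608.1/86164) × 360° = 27.61°.
With 8 satellites evenly phased, successive equator crossings are 27.61/8 = 3.451° apart.
That is 3.451 × 111.2 = 384 km at the equator.

384 km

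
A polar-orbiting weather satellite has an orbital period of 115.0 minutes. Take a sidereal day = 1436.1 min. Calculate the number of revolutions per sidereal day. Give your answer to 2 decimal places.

12.49

T = 115.0 min = 6900.0 s.
Orbits per sidereal day = 86166 / 6900.0 = 12.488.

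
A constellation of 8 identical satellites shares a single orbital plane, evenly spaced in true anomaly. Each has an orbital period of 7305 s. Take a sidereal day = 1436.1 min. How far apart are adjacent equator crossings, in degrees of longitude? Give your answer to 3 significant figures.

Single-satellite node shift = (7305.0/86166) × 360° = 30.52°.
With 8 satellites evenly phased, successive equator crossings are 30.52/8 = 3.815° apart.

3.82°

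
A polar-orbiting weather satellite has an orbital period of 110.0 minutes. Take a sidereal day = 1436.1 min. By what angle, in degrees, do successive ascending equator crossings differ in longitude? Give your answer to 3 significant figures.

27.6°

T = 110.0 min = 6600.0 s.
During one orbit Earth rotates (6600.0 / 86166) × 360° = 27.57°.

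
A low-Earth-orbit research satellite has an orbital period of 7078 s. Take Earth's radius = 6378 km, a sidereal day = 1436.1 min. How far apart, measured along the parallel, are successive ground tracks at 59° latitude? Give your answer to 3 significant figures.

1700 km

Node shift per orbit = (7078.0/86166) × 360° = 29.57°.
Equatorial spacing = 29.57 × 111.3 km/° = 3292 km.
At 59° latitude, spacing = 3292 × cos(59°) = 1695 km.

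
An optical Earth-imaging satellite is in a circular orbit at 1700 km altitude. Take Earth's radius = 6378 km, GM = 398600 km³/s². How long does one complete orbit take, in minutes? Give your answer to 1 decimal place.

Semi-major axis a = 6378 + 1700 = 8078 km. Period T = 2π√(a³/μ) = 2π√(8078³/398600) = 7225.5 s = 120.42 min.

120.4 min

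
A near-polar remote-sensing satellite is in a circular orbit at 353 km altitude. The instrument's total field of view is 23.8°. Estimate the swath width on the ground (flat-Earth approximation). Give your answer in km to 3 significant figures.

Half-angle = 23.8°/2 = 11.9°.
Swath width ≈ 2h·tan(θ/2) = 2 × 353 × tan(11.9°) = 148.8 km.

149 km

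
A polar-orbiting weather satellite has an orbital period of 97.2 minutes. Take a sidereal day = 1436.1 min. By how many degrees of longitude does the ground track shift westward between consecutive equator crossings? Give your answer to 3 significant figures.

24.4°

T = 97.2 min = 5832.0 s.
During one orbit Earth rotates (5832.0 / 86166) × 360° = 24.37°.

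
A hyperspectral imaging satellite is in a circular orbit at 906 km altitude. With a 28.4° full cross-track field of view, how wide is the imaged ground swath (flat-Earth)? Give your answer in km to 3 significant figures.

459 km

Half-angle = 28.4°/2 = 14.2°.
Swath width ≈ 2h·tan(θ/2) = 2 × 906 × tan(14.2°) = 458.5 km.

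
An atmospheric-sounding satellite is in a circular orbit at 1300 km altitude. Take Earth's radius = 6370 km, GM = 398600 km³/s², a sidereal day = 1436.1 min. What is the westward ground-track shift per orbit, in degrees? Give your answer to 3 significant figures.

Semi-major axis a = 6370 + 1300 = 7670 km. Period T = 2π√(a³/μ) = 2π√(7670³/398600) = 6685.0 s = 111.42 min.
During one orbit Earth rotates (6685.0 / 86166) × 360° = 27.93°.

27.9°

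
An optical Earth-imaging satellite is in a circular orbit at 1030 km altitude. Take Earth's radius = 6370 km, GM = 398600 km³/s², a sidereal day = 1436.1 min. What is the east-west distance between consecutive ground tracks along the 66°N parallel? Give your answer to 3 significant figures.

Semi-major axis a = 6370 + 1030 = 7400 km. Period T = 2π√(a³/μ) = 2π√(7400³/398600) = 6335.2 s = 105.59 min.
Node shift per orbit = (6335.2/86166) × 360° = 26.47°.
Equatorial spacing = 26.47 × 111.2 km/° = 2943 km.
At 66° latitude, spacing = 2943 × cos(66°) = 1197 km.

1200 km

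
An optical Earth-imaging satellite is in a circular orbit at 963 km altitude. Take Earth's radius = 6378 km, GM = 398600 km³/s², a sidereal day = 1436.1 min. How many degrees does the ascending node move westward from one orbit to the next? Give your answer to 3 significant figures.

26.2°

Semi-major axis a = 6378 + 963 = 7341 km. Period T = 2π√(a³/μ) = 2π√(7341³/398600) = 6259.6 s = 104.33 min.
During one orbit Earth rotates (6259.6 / 86166) × 360° = 26.15°.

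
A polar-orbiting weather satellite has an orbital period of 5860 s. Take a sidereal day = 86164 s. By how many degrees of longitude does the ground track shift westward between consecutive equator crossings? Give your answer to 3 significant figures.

During one orbit Earth rotates (5860.0 / 86164) × 360° = 24.48°.

24.5°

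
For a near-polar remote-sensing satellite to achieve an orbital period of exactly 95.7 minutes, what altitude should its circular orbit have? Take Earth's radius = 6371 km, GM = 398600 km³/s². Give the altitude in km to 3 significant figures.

560 km

T = 95.7 min = 5742.0 s.
From T = 2π√(a³/μ): a = (μ T²/4π²)^(1/3) = (398600 × 5742.0² / 4π²)^(1/3) = 6931 km.
Altitude h = a − R = 6931 − 6371 = 560 km.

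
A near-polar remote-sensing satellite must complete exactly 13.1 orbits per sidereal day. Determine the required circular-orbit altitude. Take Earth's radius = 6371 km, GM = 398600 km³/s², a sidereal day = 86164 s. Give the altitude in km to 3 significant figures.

Required period T = 86164 / 13.1 = 6577.4 s.
From T = 2π√(a³/μ): a = (μ T²/4π²)^(1/3) = (398600 × 6577.4² / 4π²)^(1/3) = 7587 km.
Altitude h = a − R = 7587 − 6371 = 1216 km.

1220 km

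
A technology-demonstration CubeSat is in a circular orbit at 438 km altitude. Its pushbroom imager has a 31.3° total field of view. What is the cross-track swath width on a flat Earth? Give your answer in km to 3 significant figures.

245 km

Half-angle = 31.3°/2 = 15.65°.
Swath width ≈ 2h·tan(θ/2) = 2 × 438 × tan(15.65°) = 245.4 km.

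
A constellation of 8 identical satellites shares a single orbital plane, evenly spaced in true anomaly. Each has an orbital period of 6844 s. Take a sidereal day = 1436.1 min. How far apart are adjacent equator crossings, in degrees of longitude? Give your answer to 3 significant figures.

Single-satellite node shift = (6844.0/86166) × 360° = 28.59°.
With 8 satellites evenly phased, successive equator crossings are 28.59/8 = 3.574° apart.

3.57°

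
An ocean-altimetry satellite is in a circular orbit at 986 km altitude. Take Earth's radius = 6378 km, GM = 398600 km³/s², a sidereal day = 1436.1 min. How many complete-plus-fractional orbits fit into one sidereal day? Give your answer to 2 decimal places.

Semi-major axis a = 6378 + 986 = 7364 km. Period T = 2π√(a³/μ) = 2π√(7364³/398600) = 6289.0 s = 104.82 min.
Orbits per sidereal day = 86166 / 6289.0 = 13.701.

13.70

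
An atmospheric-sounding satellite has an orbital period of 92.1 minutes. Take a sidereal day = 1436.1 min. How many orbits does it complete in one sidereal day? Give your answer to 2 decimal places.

15.59

T = 92.1 min = 5526.0 s.
Orbits per sidereal day = 86166 / 5526.0 = 15.593.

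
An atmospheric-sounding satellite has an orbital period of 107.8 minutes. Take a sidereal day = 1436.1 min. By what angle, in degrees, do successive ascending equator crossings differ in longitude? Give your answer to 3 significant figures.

T = 107.8 min = 6468.0 s.
During one orbit Earth rotates (6468.0 / 86166) × 360° = 27.02°.

27.0°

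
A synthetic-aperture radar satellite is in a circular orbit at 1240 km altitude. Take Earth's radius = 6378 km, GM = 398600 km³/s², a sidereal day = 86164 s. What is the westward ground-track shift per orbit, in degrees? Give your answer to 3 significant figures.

Semi-major axis a = 6378 + 1240 = 7618 km. Period T = 2π√(a³/μ) = 2π√(7618³/398600) = 6617.2 s = 110.29 min.
During one orbit Earth rotates (6617.2 / 86164) × 360° = 27.65°.

27.6°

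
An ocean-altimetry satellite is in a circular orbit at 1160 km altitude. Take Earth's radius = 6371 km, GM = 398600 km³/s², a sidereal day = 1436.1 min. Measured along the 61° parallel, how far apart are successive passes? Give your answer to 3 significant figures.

1460 km

Semi-major axis a = 6371 + 1160 = 7531 km. Period T = 2π√(a³/μ) = 2π√(7531³/398600) = 6504.1 s = 108.40 min.
Node shift per orbit = (6504.1/86166) × 360° = 27.17°.
Equatorial spacing = 27.17 × 111.2 km/° = 3022 km.
At 61° latitude, spacing = 3022 × cos(61°) = 1465 km.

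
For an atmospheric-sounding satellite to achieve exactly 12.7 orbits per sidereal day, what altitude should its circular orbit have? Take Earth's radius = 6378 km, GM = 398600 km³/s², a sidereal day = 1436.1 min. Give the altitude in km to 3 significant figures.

Required period T = 86166 / 12.7 = 6784.7 s.
From T = 2π√(a³/μ): a = (μ T²/4π²)^(1/3) = (398600 × 6784.7² / 4π²)^(1/3) = 7746 km.
Altitude h = a − R = 7746 − 6378 = 1368 km.

1370 km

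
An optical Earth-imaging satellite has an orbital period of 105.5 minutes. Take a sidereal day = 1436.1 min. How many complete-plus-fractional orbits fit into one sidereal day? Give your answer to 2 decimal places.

T = 105.5 min = 6330.0 s.
Orbits per sidereal day = 86166 / 6330.0 = 13.612.

13.61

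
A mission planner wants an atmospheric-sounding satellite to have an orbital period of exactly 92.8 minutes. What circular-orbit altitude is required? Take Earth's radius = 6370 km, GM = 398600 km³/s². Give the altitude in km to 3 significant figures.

T = 92.8 min = 5568.0 s.
From T = 2π√(a³/μ): a = (μ T²/4π²)^(1/3) = (398600 × 5568.0² / 4π²)^(1/3) = 6790 km.
Altitude h = a − R = 6790 − 6370 = 420 km.

420 km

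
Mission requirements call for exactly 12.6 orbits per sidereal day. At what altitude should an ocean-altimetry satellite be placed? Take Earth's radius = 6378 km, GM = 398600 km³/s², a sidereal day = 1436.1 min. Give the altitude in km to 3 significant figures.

1410 km

Required period T = 86166 / 12.6 = 6838.6 s.
From T = 2π√(a³/μ): a = (μ T²/4π²)^(1/3) = (398600 × 6838.6² / 4π²)^(1/3) = 7787 km.
Altitude h = a − R = 7787 − 6378 = 1409 km.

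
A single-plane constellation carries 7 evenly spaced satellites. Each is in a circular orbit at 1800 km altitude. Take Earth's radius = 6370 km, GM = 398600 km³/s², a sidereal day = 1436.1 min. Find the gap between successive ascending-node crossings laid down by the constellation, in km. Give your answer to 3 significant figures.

Semi-major axis a = 6370 + 1800 = 8170 km. Period T = 2π√(a³/μ) = 2π√(8170³/398600) = 7349.3 s = 122.49 min.
Single-satellite node shift = (7349.3/86166) × 360° = 30.71°.
With 7 satellites evenly phased, successive equator crossings are 30.71/7 = 4.386° apart.
That is 4.386 × 111.2 = 488 km at the equator.

488 km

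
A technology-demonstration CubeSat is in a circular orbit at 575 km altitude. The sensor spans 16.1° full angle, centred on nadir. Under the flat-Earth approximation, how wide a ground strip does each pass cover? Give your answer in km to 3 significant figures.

Half-angle = 16.1°/2 = 8.05°.
Swath width ≈ 2h·tan(θ/2) = 2 × 575 × tan(8.05°) = 162.6 km.

163 km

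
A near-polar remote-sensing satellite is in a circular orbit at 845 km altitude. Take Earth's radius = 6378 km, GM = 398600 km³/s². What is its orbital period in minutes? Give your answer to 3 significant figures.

102 min

Semi-major axis a = 6378 + 845 = 7223 km. Period T = 2π√(a³/μ) = 2π√(7223³/398600) = 6109.2 s = 101.82 min.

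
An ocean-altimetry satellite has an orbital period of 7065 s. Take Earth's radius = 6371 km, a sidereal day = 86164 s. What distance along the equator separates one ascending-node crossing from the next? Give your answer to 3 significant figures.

3280 km

During one orbit Earth rotates (7065.0 / 86164) × 360° = 29.52°.
At the equator that is 29.52° × (2π·6371/360) km/° = 29.52 × 111.2 = 3282 km.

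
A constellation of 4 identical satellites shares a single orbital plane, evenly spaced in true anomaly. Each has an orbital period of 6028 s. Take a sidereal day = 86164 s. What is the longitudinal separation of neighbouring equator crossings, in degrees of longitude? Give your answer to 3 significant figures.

6.30°

Single-satellite node shift = (6028.0/86164) × 360° = 25.19°.
With 4 satellites evenly phased, successive equator crossings are 25.19/4 = 6.296° apart.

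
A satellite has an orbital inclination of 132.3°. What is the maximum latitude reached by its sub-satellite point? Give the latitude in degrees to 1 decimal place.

Retrograde orbit: the ground track reaches ±(180° − i) = ±(180 − 132.3) = ±47.7°.

47.7°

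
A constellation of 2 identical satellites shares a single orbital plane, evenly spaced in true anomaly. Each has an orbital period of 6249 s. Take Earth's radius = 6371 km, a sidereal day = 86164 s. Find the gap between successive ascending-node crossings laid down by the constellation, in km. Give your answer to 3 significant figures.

Single-satellite node shift = (6249.0/86164) × 360° = 26.11°.
With 2 satellites evenly phased, successive equator crossings are 26.11/2 = 13.054° apart.
That is 13.054 × 111.2 = 1452 km at the equator.

1450 km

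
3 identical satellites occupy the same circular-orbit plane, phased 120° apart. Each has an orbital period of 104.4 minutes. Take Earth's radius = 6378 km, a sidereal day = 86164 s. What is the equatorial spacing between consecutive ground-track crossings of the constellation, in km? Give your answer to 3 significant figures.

971 km

T = 104.4 min = 6264.0 s.
Single-satellite node shift = (6264.0/86164) × 360° = 26.17°.
With 3 satellites evenly phased, successive equator crossings are 26.17/3 = 8.724° apart.
That is 8.724 × 111.3 = 971 km at the equator.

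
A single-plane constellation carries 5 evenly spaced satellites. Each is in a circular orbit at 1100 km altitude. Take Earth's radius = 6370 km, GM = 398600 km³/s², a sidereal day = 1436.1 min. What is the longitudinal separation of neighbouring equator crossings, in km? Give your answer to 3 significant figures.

Semi-major axis a = 6370 + 1100 = 7470 km. Period T = 2π√(a³/μ) = 2π√(7470³/398600) = 6425.3 s = 107.09 min.
Single-satellite node shift = (6425.3/86166) × 360° = 26.84°.
With 5 satellites evenly phased, successive equator crossings are 26.84/5 = 5.369° apart.
That is 5.369 × 111.2 = 597 km at the equator.

597 km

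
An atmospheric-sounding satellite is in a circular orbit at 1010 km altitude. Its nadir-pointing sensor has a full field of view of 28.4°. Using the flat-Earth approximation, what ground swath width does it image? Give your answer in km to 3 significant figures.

511 km

Half-angle = 28.4°/2 = 14.2°.
Swath width ≈ 2h·tan(θ/2) = 2 × 1010 × tan(14.2°) = 511.1 km.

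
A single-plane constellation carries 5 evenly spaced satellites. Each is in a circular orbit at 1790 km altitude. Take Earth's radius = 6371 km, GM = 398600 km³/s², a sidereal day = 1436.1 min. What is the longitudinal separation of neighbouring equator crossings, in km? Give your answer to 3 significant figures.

682 km

Semi-major axis a = 6371 + 1790 = 8161 km. Period T = 2π√(a³/μ) = 2π√(8161³/398600) = 7337.1 s = 122.29 min.
Single-satellite node shift = (7337.1/86166) × 360° = 30.65°.
With 5 satellites evenly phased, successive equator crossings are 30.65/5 = 6.131° apart.
That is 6.131 × 111.2 = 682 km at the equator.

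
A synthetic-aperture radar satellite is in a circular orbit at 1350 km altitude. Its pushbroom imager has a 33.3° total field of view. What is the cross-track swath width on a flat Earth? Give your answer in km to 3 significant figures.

807 km

Half-angle = 33.3°/2 = 16.65°.
Swath width ≈ 2h·tan(θ/2) = 2 × 1350 × tan(16.65°) = 807.5 km.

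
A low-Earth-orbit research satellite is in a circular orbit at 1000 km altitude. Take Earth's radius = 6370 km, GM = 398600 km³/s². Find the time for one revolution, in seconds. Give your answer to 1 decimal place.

Semi-major axis a = 6370 + 1000 = 7370 km. Period T = 2π√(a³/μ) = 2π√(7370³/398600) = 6296.7 s = 104.94 min.

6296.7 seconds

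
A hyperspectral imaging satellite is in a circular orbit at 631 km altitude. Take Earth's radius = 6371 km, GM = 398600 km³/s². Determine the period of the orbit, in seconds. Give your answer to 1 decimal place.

Semi-major axis a = 6371 + 631 = 7002 km. Period T = 2π√(a³/μ) = 2π√(7002³/398600) = 5831.0 s = 97.18 min.

5831.0 seconds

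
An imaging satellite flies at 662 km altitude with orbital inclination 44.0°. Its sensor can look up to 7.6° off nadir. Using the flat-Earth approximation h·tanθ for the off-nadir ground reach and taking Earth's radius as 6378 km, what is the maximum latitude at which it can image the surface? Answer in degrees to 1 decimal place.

44.8°

For a prograde orbit the ground track reaches latitude ±i = ±44.0°.
Sensor half-swath on the ground ≈ 662·tan(7.6°) = 88 km = 0.79° of latitude.
Maximum observable latitude ≈ 44.0 + 0.79 = 44.8°.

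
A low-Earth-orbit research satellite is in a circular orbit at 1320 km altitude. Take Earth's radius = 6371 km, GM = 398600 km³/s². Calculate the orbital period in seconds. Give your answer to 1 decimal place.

Semi-major axis a = 6371 + 1320 = 7691 km. Period T = 2π√(a³/μ) = 2π√(7691³/398600) = 6712.5 s = 111.88 min.

6712.5 seconds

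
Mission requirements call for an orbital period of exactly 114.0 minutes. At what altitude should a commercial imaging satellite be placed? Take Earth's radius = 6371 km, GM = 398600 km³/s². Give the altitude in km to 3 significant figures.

T = 114.0 min = 6840.0 s.
From T = 2π√(a³/μ): a = (μ T²/4π²)^(1/3) = (398600 × 6840.0² / 4π²)^(1/3) = 7788 km.
Altitude h = a − R = 7788 − 6371 = 1417 km.

1420 km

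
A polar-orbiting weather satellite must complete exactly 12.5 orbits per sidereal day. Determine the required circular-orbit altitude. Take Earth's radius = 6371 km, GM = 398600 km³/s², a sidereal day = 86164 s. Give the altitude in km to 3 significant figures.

Required period T = 86164 / 12.5 = 6893.1 s.
From T = 2π√(a³/μ): a = (μ T²/4π²)^(1/3) = (398600 × 6893.1² / 4π²)^(1/3) = 7828 km.
Altitude h = a − R = 7828 − 6371 = 1457 km.

1460 km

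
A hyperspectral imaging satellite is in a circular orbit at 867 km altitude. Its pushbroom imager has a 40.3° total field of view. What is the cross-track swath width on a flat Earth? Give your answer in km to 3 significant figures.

636 km

Half-angle = 40.3°/2 = 20.15°.
Swath width ≈ 2h·tan(θ/2) = 2 × 867 × tan(20.15°) = 636.3 km.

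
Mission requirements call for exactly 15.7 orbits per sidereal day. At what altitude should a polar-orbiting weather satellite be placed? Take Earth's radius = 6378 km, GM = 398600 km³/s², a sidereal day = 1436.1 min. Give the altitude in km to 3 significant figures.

Required period T = 86166 / 15.7 = 5488.3 s.
From T = 2π√(a³/μ): a = (μ T²/4π²)^(1/3) = (398600 × 5488.3² / 4π²)^(1/3) = 6725 km.
Altitude h = a − R = 6725 − 6378 = 347 km.

347 km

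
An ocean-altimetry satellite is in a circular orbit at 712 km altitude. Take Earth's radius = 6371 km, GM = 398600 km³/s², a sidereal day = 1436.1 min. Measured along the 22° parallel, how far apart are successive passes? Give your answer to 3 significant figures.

Semi-major axis a = 6371 + 712 = 7083 km. Period T = 2π√(a³/μ) = 2π√(7083³/398600) = 5932.5 s = 98.87 min.
Node shift per orbit = (5932.5/86166) × 360° = 24.79°.
Equatorial spacing = 24.79 × 111.2 km/° = 2756 km.
At 22° latitude, spacing = 2756 × cos(22°) = 2555 km.

2560 km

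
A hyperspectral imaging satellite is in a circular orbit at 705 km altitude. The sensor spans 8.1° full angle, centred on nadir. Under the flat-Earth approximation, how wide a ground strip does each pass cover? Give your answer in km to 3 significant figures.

Half-angle = 8.1°/2 = 4.05°.
Swath width ≈ 2h·tan(θ/2) = 2 × 705 × tan(4.05°) = 99.8 km.

99.8 km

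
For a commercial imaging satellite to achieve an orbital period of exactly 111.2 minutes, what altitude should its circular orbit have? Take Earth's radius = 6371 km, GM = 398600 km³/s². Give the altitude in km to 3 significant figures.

T = 111.2 min = 6672.0 s.
From T = 2π√(a³/μ): a = (μ T²/4π²)^(1/3) = (398600 × 6672.0² / 4π²)^(1/3) = 7660 km.
Altitude h = a − R = 7660 − 6371 = 1289 km.

1290 km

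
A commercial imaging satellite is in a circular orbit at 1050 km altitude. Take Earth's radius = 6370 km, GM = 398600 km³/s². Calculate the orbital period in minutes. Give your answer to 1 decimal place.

Semi-major axis a = 6370 + 1050 = 7420 km. Period T = 2π√(a³/μ) = 2π√(7420³/398600) = 6360.9 s = 106.01 min.

106.0 min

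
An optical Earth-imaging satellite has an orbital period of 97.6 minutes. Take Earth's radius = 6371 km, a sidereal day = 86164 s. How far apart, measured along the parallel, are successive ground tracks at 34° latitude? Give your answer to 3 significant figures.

T = 97.6 min = 5856.0 s.
Node shift per orbit = (5856.0/86164) × 360° = 24.47°.
Equatorial spacing = 24.47 × 111.2 km/° = 2721 km.
At 34° latitude, spacing = 2721 × cos(34°) = 2255 km.

2260 km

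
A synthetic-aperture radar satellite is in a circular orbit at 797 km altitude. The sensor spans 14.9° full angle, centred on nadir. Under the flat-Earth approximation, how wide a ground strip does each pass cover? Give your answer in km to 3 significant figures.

208 km

Half-angle = 14.9°/2 = 7.45°.
Swath width ≈ 2h·tan(θ/2) = 2 × 797 × tan(7.45°) = 208.4 km.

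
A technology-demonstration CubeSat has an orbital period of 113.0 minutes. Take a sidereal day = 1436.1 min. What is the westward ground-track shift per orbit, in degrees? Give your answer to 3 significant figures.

28.3°

T = 113.0 min = 6780.0 s.
During one orbit Earth rotates (6780.0 / 86166) × 360° = 28.33°.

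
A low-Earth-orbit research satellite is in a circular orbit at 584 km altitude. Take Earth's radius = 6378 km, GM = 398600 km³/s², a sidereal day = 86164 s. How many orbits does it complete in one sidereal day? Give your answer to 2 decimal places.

Semi-major axis a = 6378 + 584 = 6962 km. Period T = 2π√(a³/μ) = 2π√(6962³/398600) = 5781.1 s = 96.35 min.
Orbits per sidereal day = 86164 / 5781.1 = 14.904.

14.90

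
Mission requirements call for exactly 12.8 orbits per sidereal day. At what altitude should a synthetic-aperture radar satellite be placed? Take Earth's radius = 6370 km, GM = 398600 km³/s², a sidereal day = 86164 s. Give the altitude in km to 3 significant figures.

Required period T = 86164 / 12.8 = 6731.6 s.
From T = 2π√(a³/μ): a = (μ T²/4π²)^(1/3) = (398600 × 6731.6² / 4π²)^(1/3) = 7706 km.
Altitude h = a − R = 7706 − 6370 = 1336 km.

1340 km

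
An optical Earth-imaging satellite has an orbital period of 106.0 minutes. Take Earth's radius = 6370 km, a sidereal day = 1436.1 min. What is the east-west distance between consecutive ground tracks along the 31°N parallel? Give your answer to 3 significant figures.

T = 106.0 min = 6360.0 s.
Node shift per orbit = (6360.0/86166) × 360° = 26.57°.
Equatorial spacing = 26.57 × 111.2 km/° = 2954 km.
At 31° latitude, spacing = 2954 × cos(31°) = 2532 km.

2530 km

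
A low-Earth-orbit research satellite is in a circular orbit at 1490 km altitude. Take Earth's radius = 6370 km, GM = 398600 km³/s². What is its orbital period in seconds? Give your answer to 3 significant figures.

6930 seconds

Semi-major axis a = 6370 + 1490 = 7860 km. Period T = 2π√(a³/μ) = 2π√(7860³/398600) = 6935.0 s = 115.58 min.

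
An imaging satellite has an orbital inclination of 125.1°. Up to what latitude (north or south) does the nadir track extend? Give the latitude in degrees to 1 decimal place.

54.9°

Retrograde orbit: the ground track reaches ±(180° − i) = ±(180 − 125.1) = ±54.9°.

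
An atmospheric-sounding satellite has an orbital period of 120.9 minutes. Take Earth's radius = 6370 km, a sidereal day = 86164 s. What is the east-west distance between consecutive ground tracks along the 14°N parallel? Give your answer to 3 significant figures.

T = 120.9 min = 7254.0 s.
Node shift per orbit = (7254.0/86164) × 360° = 30.31°.
Equatorial spacing = 30.31 × 111.2 km/° = 3370 km.
At 14° latitude, spacing = 3370 × cos(14°) = 3269 km.

3270 km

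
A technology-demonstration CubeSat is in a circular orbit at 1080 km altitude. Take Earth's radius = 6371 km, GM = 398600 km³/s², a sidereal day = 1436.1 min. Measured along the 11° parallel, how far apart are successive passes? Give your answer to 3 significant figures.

2920 km

Semi-major axis a = 6371 + 1080 = 7451 km. Period T = 2π√(a³/μ) = 2π√(7451³/398600) = 6400.8 s = 106.68 min.
Node shift per orbit = (6400.8/86166) × 360° = 26.74°.
Equatorial spacing = 26.74 × 111.2 km/° = 2974 km.
At 11° latitude, spacing = 2974 × cos(11°) = 2919 km.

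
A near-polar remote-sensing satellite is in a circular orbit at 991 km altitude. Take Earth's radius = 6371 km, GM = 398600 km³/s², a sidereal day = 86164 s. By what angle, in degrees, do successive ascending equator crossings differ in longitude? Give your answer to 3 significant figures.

Semi-major axis a = 6371 + 991 = 7362 km. Period T = 2π√(a³/μ) = 2π√(7362³/398600) = 6286.4 s = 104.77 min.
During one orbit Earth rotates (6286.4 / 86164) × 360° = 26.27°.

26.3°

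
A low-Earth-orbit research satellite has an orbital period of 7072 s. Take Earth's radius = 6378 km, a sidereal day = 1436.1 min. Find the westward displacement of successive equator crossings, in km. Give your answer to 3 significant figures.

3290 km

During one orbit Earth rotates (7072.0 / 86166) × 360° = 29.55°.
At the equator that is 29.55° × (2π·6378/360) km/° = 29.55 × 111.3 = 3289 km.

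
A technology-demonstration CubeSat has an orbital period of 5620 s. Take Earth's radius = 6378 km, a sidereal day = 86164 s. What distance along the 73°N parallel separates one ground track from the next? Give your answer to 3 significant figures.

764 km

Node shift per orbit = (5620.0/86164) × 360° = 23.48°.
Equatorial spacing = 23.48 × 111.3 km/° = 2614 km.
At 73° latitude, spacing = 2614 × cos(73°) = 764 km.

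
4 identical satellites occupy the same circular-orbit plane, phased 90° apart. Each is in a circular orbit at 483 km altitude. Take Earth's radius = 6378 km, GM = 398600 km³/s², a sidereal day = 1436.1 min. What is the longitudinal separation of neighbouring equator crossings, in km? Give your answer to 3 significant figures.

658 km

Semi-major axis a = 6378 + 483 = 6861 km. Period T = 2π√(a³/μ) = 2π√(6861³/398600) = 5655.8 s = 94.26 min.
Single-satellite node shift = (5655.8/86166) × 360° = 23.63°.
With 4 satellites evenly phased, successive equator crossings are 23.63/4 = 5.907° apart.
That is 5.907 × 111.3 = 658 km at the equator.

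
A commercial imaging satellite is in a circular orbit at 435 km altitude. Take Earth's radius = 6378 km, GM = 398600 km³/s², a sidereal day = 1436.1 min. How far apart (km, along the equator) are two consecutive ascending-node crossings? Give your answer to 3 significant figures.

2600 km

Semi-major axis a = 6378 + 435 = 6813 km. Period T = 2π√(a³/μ) = 2π√(6813³/398600) = 5596.5 s = 93.28 min.
During one orbit Earth rotates (5596.5 / 86166) × 360° = 23.38°.
At the equator that is 23.38° × (2π·6378/360) km/° = 23.38 × 111.3 = 2603 km.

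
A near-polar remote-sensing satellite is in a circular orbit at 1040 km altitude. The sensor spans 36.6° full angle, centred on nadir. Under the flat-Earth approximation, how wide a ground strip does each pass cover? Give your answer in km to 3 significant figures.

688 km

Half-angle = 36.6°/2 = 18.3°.
Swath width ≈ 2h·tan(θ/2) = 2 × 1040 × tan(18.3°) = 687.9 km.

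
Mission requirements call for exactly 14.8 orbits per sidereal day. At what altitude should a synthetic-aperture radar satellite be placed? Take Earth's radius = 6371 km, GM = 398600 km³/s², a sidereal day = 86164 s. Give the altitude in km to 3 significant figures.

624 km

Required period T = 86164 / 14.8 = 5821.9 s.
From T = 2π√(a³/μ): a = (μ T²/4π²)^(1/3) = (398600 × 5821.9² / 4π²)^(1/3) = 6995 km.
Altitude h = a − R = 6995 − 6371 = 624 km.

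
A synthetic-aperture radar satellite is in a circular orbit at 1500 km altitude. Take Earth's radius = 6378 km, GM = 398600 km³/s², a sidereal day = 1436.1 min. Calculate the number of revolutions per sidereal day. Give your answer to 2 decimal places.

12.38

Semi-major axis a = 6378 + 1500 = 7878 km. Period T = 2π√(a³/μ) = 2π√(7878³/398600) = 6958.8 s = 115.98 min.
Orbits per sidereal day = 86166 / 6958.8 = 12.382.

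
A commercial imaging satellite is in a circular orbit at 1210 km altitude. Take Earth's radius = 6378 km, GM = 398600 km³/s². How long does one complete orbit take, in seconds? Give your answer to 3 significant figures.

6580 seconds

Semi-major axis a = 6378 + 1210 = 7588 km. Period T = 2π√(a³/μ) = 2π√(7588³/398600) = 6578.1 s = 109.64 min.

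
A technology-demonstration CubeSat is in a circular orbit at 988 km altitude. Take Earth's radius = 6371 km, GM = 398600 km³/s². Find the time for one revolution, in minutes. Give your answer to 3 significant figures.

105 min

Semi-major axis a = 6371 + 988 = 7359 km. Period T = 2π√(a³/μ) = 2π√(7359³/398600) = 6282.6 s = 104.71 min.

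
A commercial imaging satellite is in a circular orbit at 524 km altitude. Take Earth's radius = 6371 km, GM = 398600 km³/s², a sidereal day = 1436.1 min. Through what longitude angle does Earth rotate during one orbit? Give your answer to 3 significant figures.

Semi-major axis a = 6371 + 524 = 6895 km. Period T = 2π√(a³/μ) = 2π√(6895³/398600) = 5697.9 s = 94.96 min.
During one orbit Earth rotates (5697.9 / 86166) × 360° = 23.81°.

23.8°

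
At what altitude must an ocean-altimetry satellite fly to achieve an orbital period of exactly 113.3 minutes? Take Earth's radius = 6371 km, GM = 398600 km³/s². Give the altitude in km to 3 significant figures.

T = 113.3 min = 6798.0 s.
From T = 2π√(a³/μ): a = (μ T²/4π²)^(1/3) = (398600 × 6798.0² / 4π²)^(1/3) = 7756 km.
Altitude h = a − R = 7756 − 6371 = 1385 km.

1390 km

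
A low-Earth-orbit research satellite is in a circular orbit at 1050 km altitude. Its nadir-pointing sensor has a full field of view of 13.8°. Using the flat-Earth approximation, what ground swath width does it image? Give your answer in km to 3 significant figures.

254 km

Half-angle = 13.8°/2 = 6.9°.
Swath width ≈ 2h·tan(θ/2) = 2 × 1050 × tan(6.9°) = 254.1 km.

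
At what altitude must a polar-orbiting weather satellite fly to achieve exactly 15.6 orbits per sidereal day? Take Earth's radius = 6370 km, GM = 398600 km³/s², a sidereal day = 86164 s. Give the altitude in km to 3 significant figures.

383 km

Required period T = 86164 / 15.6 = 5523.3 s.
From T = 2π√(a³/μ): a = (μ T²/4π²)^(1/3) = (398600 × 5523.3² / 4π²)^(1/3) = 6753 km.
Altitude h = a − R = 6753 − 6370 = 383 km.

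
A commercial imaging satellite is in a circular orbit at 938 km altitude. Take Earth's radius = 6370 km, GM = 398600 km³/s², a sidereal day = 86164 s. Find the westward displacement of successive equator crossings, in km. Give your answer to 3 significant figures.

Semi-major axis a = 6370 + 938 = 7308 km. Period T = 2π√(a³/μ) = 2π√(7308³/398600) = 6217.4 s = 103.62 min.
During one orbit Earth rotates (6217.4 / 86164) × 360° = 25.98°.
At the equator that is 25.98° × (2π·6370/360) km/° = 25.98 × 111.2 = 2888 km.

2890 km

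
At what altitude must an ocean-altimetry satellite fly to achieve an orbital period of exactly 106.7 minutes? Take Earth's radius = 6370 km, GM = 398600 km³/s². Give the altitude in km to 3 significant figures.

T = 106.7 min = 6402.0 s.
From T = 2π√(a³/μ): a = (μ T²/4π²)^(1/3) = (398600 × 6402.0² / 4π²)^(1/3) = 7452 km.
Altitude h = a − R = 7452 − 6370 = 1082 km.

1080 km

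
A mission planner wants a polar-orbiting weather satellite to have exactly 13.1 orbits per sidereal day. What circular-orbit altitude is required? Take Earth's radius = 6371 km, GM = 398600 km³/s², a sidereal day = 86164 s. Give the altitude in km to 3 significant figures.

1220 km

Required period T = 86164 / 13.1 = 6577.4 s.
From T = 2π√(a³/μ): a = (μ T²/4π²)^(1/3) = (398600 × 6577.4² / 4π²)^(1/3) = 7587 km.
Altitude h = a − R = 7587 − 6371 = 1216 km.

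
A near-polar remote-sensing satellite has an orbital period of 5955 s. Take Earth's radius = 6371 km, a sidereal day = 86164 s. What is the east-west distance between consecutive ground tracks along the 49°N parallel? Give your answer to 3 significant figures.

Node shift per orbit = (5955.0/86164) × 360° = 24.88°.
Equatorial spacing = 24.88 × 111.2 km/° = 2767 km.
At 49° latitude, spacing = 2767 × cos(49°) = 1815 km.

1820 km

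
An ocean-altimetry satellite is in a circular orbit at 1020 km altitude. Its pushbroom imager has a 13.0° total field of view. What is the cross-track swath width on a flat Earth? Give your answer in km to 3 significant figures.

Half-angle = 13.0°/2 = 6.5°.
Swath width ≈ 2h·tan(θ/2) = 2 × 1020 × tan(6.5°) = 232.4 km.

232 km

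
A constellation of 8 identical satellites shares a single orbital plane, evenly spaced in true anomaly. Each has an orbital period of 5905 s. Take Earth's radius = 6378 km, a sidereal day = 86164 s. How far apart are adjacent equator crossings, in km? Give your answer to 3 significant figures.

Single-satellite node shift = (5905.0/86164) × 360° = 24.67°.
With 8 satellites evenly phased, successive equator crossings are 24.67/8 = 3.084° apart.
That is 3.084 × 111.3 = 343 km at the equator.

343 km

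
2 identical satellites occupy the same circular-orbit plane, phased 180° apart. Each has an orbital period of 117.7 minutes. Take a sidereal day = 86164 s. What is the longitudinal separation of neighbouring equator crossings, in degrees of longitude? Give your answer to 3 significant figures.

T = 117.7 min = 7062.0 s.
Single-satellite node shift = (7062.0/86164) × 360° = 29.51°.
With 2 satellites evenly phased, successive equator crossings are 29.51/2 = 14.753° apart.

14.8°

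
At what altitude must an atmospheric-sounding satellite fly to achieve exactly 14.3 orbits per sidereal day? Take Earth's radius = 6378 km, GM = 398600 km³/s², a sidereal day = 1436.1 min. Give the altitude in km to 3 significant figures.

Required period T = 86166 / 14.3 = 6025.6 s.
From T = 2π√(a³/μ): a = (μ T²/4π²)^(1/3) = (398600 × 6025.6² / 4π²)^(1/3) = 7157 km.
Altitude h = a − R = 7157 − 6378 = 779 km.

779 km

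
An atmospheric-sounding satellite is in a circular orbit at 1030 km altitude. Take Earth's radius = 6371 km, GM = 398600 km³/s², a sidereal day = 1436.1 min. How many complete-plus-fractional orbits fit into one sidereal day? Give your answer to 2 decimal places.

Semi-major axis a = 6371 + 1030 = 7401 km. Period T = 2π√(a³/μ) = 2π√(7401³/398600) = 6336.5 s = 105.61 min.
Orbits per sidereal day = 86166 / 6336.5 = 13.598.

13.60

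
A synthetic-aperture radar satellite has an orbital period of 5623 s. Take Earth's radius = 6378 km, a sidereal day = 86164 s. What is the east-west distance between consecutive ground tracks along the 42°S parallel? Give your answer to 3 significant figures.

Node shift per orbit = (5623.0/86164) × 360° = 23.49°.
Equatorial spacing = 23.49 × 111.3 km/° = 2615 km.
At 42° latitude, spacing = 2615 × cos(42°) = 1943 km.

1940 km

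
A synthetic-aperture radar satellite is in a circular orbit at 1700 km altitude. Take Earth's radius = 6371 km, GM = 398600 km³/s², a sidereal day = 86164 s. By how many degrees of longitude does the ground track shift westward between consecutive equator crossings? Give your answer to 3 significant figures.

Semi-major axis a = 6371 + 1700 = 8071 km. Period T = 2π√(a³/μ) = 2π√(8071³/398600) = 7216.1 s = 120.27 min.
During one orbit Earth rotates (7216.1 / 86164) × 360° = 30.15°.

30.1°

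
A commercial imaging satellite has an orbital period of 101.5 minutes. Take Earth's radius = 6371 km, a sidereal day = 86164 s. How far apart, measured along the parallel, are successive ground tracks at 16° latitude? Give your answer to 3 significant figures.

2720 km

T = 101.5 min = 6090.0 s.
Node shift per orbit = (6090.0/86164) × 360° = 25.44°.
Equatorial spacing = 25.44 × 111.2 km/° = 2829 km.
At 16° latitude, spacing = 2829 × cos(16°) = 2720 km.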